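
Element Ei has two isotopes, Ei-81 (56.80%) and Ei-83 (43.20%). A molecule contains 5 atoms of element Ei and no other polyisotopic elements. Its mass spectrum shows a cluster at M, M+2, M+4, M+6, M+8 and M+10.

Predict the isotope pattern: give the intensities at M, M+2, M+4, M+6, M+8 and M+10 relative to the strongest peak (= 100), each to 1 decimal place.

The 5 Ei atoms are independent, so intensities follow the terms of (0.5680 + 0.4320)^5.
P(M) = 0.5680^5 = 0.059121
P(M+2) = 5 × 0.5680^4 × 0.4320^1 = 0.224826
P(M+4) = 10 × 0.5680^3 × 0.4320^2 = 0.341989
P(M+6) = 10 × 0.5680^2 × 0.4320^3 = 0.260105
P(M+8) = 5 × 0.5680^1 × 0.4320^4 = 0.098913
P(M+10) = 0.4320^5 = 0.015046
The M+4 peak is largest (0.341989); scaling to 100 gives 17.3 : 65.7 : 100.0 : 76.1 : 28.9 : 4.4.

17.3 : 65.7 : 100.0 : 76.1 : 28.9 : 4.4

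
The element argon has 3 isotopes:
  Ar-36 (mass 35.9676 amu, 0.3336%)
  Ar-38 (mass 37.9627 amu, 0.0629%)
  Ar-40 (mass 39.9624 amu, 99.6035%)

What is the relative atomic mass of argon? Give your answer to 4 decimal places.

39.9478 amu

Average mass = Σ (abundance × isotope mass) = 0.003336 × 35.9676 + 0.000629 × 37.9627 + 0.996035 × 39.9624
= 0.11999 + 0.02388 + 39.80395 = 39.94782 amu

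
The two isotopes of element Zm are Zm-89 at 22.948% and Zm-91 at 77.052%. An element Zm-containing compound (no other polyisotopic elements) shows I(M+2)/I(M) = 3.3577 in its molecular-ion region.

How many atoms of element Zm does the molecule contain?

1

For n independent Zm atoms, I(M+2)/I(M) = n · (abundance Zm-91) / (abundance Zm-89) = n · 0.77052/0.22948.
n = 3.3577 × 0.22948/0.77052 = 1.00 ≈ 1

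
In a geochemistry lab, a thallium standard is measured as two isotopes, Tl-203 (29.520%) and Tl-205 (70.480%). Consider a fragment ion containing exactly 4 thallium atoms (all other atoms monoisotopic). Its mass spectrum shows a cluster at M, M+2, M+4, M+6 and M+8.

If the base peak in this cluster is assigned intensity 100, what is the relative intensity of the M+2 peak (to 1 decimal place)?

Binomial terms of (0.29520 + 0.70480)^4: M 0.0076, M+2 0.0725, M+4 0.2597, M+6 0.4134, M+8 0.2468 → M+6 is the base peak.
P(M+6) = C(4,3) × 0.29520^1 × 0.70480^3 = 4 × 0.2952 × 0.35010449 = 0.413403 (base)
P(M+2) = C(4,1) × 0.29520^3 × 0.70480^1 = 4 × 0.02572463 × 0.7048 = 0.072523
Relative intensity = 0.072523 / 0.413403 × 100 = 17.5

17.5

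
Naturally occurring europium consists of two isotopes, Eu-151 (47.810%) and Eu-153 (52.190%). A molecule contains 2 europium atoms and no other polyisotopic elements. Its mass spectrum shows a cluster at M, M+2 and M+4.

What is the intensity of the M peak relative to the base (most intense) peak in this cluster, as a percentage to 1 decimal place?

45.8%

(0.47810 + 0.52190)^2 gives M 0.2286, M+2 0.4990, M+4 0.2724; the largest is M+2.
P(M+2) = C(2,1) × 0.47810^1 × 0.52190^1 = 2 × 0.4781 × 0.5219 = 0.499041 (base)
P(M) = C(2,0) × 0.47810^2 × 0.52190^0 = 1 × 0.22857961 × 1.0000 = 0.228580
Relative intensity = 0.228580 / 0.499041 × 100 = 45.8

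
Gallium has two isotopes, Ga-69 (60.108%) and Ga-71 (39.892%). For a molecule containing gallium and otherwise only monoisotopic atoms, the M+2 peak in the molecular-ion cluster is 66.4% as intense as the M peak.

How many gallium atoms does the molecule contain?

1

For n independent Ga atoms, I(M+2)/I(M) = n · (abundance Ga-71) / (abundance Ga-69) = n · 0.39892/0.60108.
n = 0.664 × 0.60108/0.39892 = 1.00 ≈ 1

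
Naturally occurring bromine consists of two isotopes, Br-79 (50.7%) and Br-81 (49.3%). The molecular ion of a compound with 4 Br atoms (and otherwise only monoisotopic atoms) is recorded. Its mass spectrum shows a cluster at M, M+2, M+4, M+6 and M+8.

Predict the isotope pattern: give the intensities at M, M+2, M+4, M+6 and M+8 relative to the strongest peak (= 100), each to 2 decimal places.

17.63 : 68.56 : 100.00 : 64.83 : 15.76

Each Br atom is independently Br-79 (p = 0.507) or Br-81 (q = 0.493); the cluster is the binomial expansion (p + q)^4.
P(M) = 0.507^4 = 0.066074
P(M+2) = 4 × 0.507^3 × 0.493^1 = 0.256999
P(M+4) = 6 × 0.507^2 × 0.493^2 = 0.374853
P(M+6) = 4 × 0.507^1 × 0.493^3 = 0.243001
P(M+8) = 0.493^4 = 0.059073
The M+4 peak is largest (0.374853); scaling to 100 gives 17.63 : 68.56 : 100.00 : 64.83 : 15.76.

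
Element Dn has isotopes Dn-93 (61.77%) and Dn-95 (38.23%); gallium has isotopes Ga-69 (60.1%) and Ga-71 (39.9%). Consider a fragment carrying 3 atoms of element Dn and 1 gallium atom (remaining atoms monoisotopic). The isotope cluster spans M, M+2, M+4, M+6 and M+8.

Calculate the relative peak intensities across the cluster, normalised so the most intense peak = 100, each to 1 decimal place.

39.7 : 100.0 : 94.5 : 39.7 : 6.2

Element Dn pattern (n=3): 0.23568547 : 0.43760347 : 0.27083666 : 0.0558744
Gallium pattern (n=1): 0.6010 : 0.3990
Convolve the two distributions (both contribute in 2-u steps):
  M: 0.23568547×0.6010 = 0.141647
  M+2: 0.23568547×0.3990 + 0.43760347×0.6010 = 0.357038
  M+4: 0.43760347×0.3990 + 0.27083666×0.6010 = 0.337377
  M+6: 0.27083666×0.3990 + 0.0558744×0.6010 = 0.141644
  M+8: 0.0558744×0.3990 = 0.022294
Scale to base peak (0.357038) = 100: 39.7 : 100.0 : 94.5 : 39.7 : 6.2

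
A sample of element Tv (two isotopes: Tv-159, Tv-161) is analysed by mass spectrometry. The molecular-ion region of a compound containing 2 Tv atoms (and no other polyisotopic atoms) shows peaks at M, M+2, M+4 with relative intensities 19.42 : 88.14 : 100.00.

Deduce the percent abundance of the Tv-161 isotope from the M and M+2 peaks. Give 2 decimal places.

69.41%

Let p = fractional abundance of Tv-159. I(M+2)/I(M) = [C(2,1)·p^1·(1−p)] / p^2 = 2·(1−p)/p = 88.14/19.42 = 4.5386
(1−p)/p = 4.5386/2 = 2.2693  ⇒  p = 1/(1 + 2.2693) = 0.3059
Tv-159: 30.59%, Tv-161: 69.41%.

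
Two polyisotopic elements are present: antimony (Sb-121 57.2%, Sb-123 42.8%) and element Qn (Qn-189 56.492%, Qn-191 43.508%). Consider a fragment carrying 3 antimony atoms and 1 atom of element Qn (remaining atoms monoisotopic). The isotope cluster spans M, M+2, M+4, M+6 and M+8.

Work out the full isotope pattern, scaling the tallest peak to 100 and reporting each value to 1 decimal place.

29.3 : 88.5 : 100.0 : 50.2 : 9.5

Antimony pattern (n=3): 0.18714925 : 0.42010426 : 0.31434374 : 0.07840275
Element Qn pattern (n=1): 0.56492 : 0.43508
Convolve the two distributions (both contribute in 2-u steps):
  M: 0.18714925×0.56492 = 0.105724
  M+2: 0.18714925×0.43508 + 0.42010426×0.56492 = 0.318750
  M+4: 0.42010426×0.43508 + 0.31434374×0.56492 = 0.360358
  M+6: 0.31434374×0.43508 + 0.07840275×0.56492 = 0.181056
  M+8: 0.07840275×0.43508 = 0.034111
Scale to base peak (0.360358) = 100: 29.3 : 88.5 : 100.0 : 50.2 : 9.5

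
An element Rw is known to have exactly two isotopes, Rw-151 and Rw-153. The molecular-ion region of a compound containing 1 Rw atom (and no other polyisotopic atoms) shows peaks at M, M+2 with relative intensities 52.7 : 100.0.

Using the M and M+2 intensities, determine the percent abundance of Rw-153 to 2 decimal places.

65.49%

Write p for the Rw-151 fraction. I(M+2)/I(M) = [C(1,1)·p^0·(1−p)] / p^1 = 1·(1−p)/p = 100.0/52.7 = 1.8975
(1−p)/p = 1.8975/1 = 1.8975  ⇒  p = 1/(1 + 1.8975) = 0.3451
Rw-151: 34.51%, Rw-153: 65.49%.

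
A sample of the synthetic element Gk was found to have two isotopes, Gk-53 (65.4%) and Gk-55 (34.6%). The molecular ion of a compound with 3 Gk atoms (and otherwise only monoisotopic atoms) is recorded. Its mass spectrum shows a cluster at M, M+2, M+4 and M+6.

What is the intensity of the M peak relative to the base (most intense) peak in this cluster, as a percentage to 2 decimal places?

63.01%

Binomial terms of (0.654 + 0.346)^3: M 0.2797, M+2 0.4440, M+4 0.2349, M+6 0.0414 → M+2 is the base peak.
P(M+2) = C(3,1) × 0.654^2 × 0.346^1 = 3 × 0.427716 × 0.3460 = 0.443969 (base)
P(M) = C(3,0) × 0.654^3 × 0.346^0 = 1 × 0.27972626 × 1.0000 = 0.279726
Relative intensity = 0.279726 / 0.443969 × 100 = 63.01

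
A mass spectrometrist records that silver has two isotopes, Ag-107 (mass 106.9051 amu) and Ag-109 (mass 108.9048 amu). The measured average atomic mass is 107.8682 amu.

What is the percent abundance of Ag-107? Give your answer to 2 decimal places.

51.84%

Let x be the fractional abundance of Ag-107; then Ag-109 has abundance 1 − x.
106.9051·x + 108.9048·(1 − x) = 107.8682
(106.9051 − 108.9048)·x = 107.8682 − 108.9048
x = -1.0366 / -1.9997 = 0.51838 → 51.84% Ag-107, 48.16% Ag-109.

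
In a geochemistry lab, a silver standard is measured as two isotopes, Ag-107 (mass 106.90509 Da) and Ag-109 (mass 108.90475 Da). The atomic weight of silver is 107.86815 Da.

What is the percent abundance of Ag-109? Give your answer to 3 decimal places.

48.161%

With x = fraction of Ag-107 (so Ag-109 is 1 − x):
106.90509·x + 108.90475·(1 − x) = 107.86815
(106.90509 − 108.90475)·x = 107.86815 − 108.90475
x = -1.03660 / -1.99966 = 0.51839 → 51.839% Ag-107, 48.161% Ag-109.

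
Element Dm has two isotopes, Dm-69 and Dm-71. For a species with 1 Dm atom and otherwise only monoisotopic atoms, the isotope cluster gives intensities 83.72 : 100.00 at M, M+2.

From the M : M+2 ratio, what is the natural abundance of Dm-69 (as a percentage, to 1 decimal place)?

45.6%

Let p = fractional abundance of Dm-69. I(M+2)/I(M) = [C(1,1)·p^0·(1−p)] / p^1 = 1·(1−p)/p = 100.00/83.72 = 1.1945
(1−p)/p = 1.1945/1 = 1.1945  ⇒  p = 1/(1 + 1.1945) = 0.4557
Dm-69: 45.6%, Dm-71: 54.4%.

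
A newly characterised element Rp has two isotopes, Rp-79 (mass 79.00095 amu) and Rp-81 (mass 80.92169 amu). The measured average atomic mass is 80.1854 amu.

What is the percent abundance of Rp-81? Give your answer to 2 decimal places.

61.67%

Writing the weighted mean with unknown fraction x of Rp-79:
79.00095·x + 80.92169·(1 − x) = 80.1854
(79.00095 − 80.92169)·x = 80.1854 − 80.92169
x = -0.73629 / -1.92074 = 0.38334 → 38.33% Rp-79, 61.67% Rp-81.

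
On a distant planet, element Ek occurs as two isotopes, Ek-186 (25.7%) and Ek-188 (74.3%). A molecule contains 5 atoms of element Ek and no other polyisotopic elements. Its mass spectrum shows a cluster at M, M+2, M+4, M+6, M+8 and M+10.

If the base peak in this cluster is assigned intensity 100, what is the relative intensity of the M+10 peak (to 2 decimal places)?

Binomial terms of (0.257 + 0.743)^5: M 0.0011, M+2 0.0162, M+4 0.0937, M+6 0.2709, M+8 0.3916, M+10 0.2264 → M+8 is the base peak.
P(M+8) = C(5,4) × 0.257^1 × 0.743^4 = 5 × 0.2570 × 0.3047581 = 0.391614 (base)
P(M+10) = C(5,5) × 0.257^0 × 0.743^5 = 1 × 1.0000 × 0.22643527 = 0.226435
Relative intensity = 0.226435 / 0.391614 × 100 = 57.82

57.82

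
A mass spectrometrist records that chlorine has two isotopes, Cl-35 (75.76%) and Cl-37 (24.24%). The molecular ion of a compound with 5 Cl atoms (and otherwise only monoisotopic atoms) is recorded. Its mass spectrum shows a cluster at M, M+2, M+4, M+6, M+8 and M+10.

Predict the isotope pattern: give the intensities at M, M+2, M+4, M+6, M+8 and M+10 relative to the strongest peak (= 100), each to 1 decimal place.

62.5 : 100.0 : 64.0 : 20.5 : 3.3 : 0.2

The 5 Cl atoms are independent, so intensities follow the terms of (0.7576 + 0.2424)^5.
P(M) = 0.7576^5 = 0.249574
P(M+2) = 5 × 0.7576^4 × 0.2424^1 = 0.399266
P(M+4) = 10 × 0.7576^3 × 0.2424^2 = 0.255497
P(M+6) = 10 × 0.7576^2 × 0.2424^3 = 0.081748
P(M+8) = 5 × 0.7576^1 × 0.2424^4 = 0.013078
P(M+10) = 0.2424^5 = 0.000837
The M+2 peak is largest (0.399266); scaling to 100 gives 62.5 : 100.0 : 64.0 : 20.5 : 3.3 : 0.2.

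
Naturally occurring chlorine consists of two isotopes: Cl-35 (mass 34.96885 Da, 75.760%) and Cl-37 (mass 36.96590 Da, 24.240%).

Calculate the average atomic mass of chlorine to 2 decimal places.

The abundance-weighted mean is 0.75760 × 34.96885 + 0.24240 × 36.96590
= 26.492401 + 8.960534 = 35.452935 Da

35.45 Da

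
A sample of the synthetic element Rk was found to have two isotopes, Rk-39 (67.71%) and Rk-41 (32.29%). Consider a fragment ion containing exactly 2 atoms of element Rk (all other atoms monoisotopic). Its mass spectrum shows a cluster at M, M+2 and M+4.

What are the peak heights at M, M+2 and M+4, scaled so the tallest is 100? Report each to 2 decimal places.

100.00 : 95.38 : 22.74

Expanding (0.6771 + 0.3229)^2:
P(M) = 0.6771^2 = 0.458464
P(M+2) = 2 × 0.6771^1 × 0.3229^1 = 0.437271
P(M+4) = 0.3229^2 = 0.104264
The M peak is largest (0.458464); scaling to 100 gives 100.00 : 95.38 : 22.74.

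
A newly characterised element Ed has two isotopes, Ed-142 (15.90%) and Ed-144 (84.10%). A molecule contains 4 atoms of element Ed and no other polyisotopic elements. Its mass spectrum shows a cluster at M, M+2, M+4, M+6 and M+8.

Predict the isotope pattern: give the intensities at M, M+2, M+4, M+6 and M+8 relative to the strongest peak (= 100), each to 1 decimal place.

0.1 : 2.7 : 21.4 : 75.6 : 100.0

Expanding (0.1590 + 0.8410)^4:
P(M) = 0.1590^4 = 0.000639
P(M+2) = 4 × 0.1590^3 × 0.8410^1 = 0.013522
P(M+4) = 6 × 0.1590^2 × 0.8410^2 = 0.107285
P(M+6) = 4 × 0.1590^1 × 0.8410^3 = 0.378308
P(M+8) = 0.8410^4 = 0.500246
The M+8 peak is largest (0.500246); scaling to 100 gives 0.1 : 2.7 : 21.4 : 75.6 : 100.0.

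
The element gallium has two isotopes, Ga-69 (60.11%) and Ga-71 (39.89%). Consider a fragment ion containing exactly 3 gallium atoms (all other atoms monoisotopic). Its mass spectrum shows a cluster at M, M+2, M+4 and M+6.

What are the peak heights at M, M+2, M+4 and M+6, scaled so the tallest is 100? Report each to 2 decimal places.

50.23 : 100.00 : 66.36 : 14.68

Each Ga atom is independently Ga-69 (p = 0.6011) or Ga-71 (q = 0.3989); the cluster is the binomial expansion (p + q)^3.
P(M) = 0.6011^3 = 0.217190
P(M+2) = 3 × 0.6011^2 × 0.3989^1 = 0.432393
P(M+4) = 3 × 0.6011^1 × 0.3989^2 = 0.286943
P(M+6) = 0.3989^3 = 0.063473
The M+2 peak is largest (0.432393); scaling to 100 gives 50.23 : 100.00 : 66.36 : 14.68.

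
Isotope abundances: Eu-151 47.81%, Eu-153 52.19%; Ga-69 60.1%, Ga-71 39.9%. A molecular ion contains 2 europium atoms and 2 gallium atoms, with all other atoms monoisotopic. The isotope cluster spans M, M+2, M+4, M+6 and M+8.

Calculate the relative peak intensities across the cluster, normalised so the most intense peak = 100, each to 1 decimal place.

22.1 : 77.5 : 100.0 : 56.2 : 11.6

Europium pattern (n=2): 0.22857961 : 0.49904078 : 0.27237961
Gallium pattern (n=2): 0.361201 : 0.479598 : 0.159201
Convolve the two distributions (both contribute in 2-u steps):
  M: 0.22857961×0.361201 = 0.082563
  M+2: 0.22857961×0.479598 + 0.49904078×0.361201 = 0.289880
  M+4: 0.22857961×0.159201 + 0.49904078×0.479598 + 0.27237961×0.361201 = 0.374113
  M+6: 0.49904078×0.159201 + 0.27237961×0.479598 = 0.210081
  M+8: 0.27237961×0.159201 = 0.043363
Scale to base peak (0.374113) = 100: 22.1 : 77.5 : 100.0 : 56.2 : 11.6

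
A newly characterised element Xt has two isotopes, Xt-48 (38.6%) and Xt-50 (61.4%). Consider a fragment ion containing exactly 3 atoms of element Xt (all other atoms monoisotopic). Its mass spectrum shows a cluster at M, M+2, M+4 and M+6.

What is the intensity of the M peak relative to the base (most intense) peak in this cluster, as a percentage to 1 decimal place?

Term probabilities: M 0.0575, M+2 0.2745, M+4 0.4366, M+6 0.2315. Base peak = M+4.
P(M+4) = C(3,2) × 0.386^1 × 0.614^2 = 3 × 0.3860 × 0.376996 = 0.436561 (base)
P(M) = C(3,0) × 0.386^3 × 0.614^0 = 1 × 0.05751246 × 1.0000 = 0.057512
Relative intensity = 0.057512 / 0.436561 × 100 = 13.2

13.2%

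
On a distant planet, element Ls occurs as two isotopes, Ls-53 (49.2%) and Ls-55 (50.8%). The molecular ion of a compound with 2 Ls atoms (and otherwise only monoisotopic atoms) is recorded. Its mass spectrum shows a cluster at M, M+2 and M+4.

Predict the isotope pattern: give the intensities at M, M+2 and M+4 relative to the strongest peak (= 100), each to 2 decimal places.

Each Ls atom is independently Ls-53 (p = 0.492) or Ls-55 (q = 0.508); the cluster is the binomial expansion (p + q)^2.
P(M) = 0.492^2 = 0.242064
P(M+2) = 2 × 0.492^1 × 0.508^1 = 0.499872
P(M+4) = 0.508^2 = 0.258064
The M+2 peak is largest (0.499872); scaling to 100 gives 48.43 : 100.00 : 51.63.

48.43 : 100.00 : 51.63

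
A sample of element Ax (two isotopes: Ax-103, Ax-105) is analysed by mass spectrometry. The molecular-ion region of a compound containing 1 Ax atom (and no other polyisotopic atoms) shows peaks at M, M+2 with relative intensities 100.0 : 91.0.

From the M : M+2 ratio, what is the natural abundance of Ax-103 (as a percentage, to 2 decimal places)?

Write p for the Ax-103 fraction. I(M+2)/I(M) = [C(1,1)·p^0·(1−p)] / p^1 = 1·(1−p)/p = 91.0/100.0 = 0.9100
(1−p)/p = 0.9100/1 = 0.9100  ⇒  p = 1/(1 + 0.9100) = 0.5236
Ax-103: 52.36%, Ax-105: 47.64%.

52.36%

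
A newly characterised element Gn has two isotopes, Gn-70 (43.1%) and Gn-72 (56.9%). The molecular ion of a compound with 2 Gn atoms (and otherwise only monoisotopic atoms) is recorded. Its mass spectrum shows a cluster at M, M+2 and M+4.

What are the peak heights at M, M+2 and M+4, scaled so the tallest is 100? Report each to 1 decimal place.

37.9 : 100.0 : 66.0

Expanding (0.431 + 0.569)^2:
P(M) = 0.431^2 = 0.185761
P(M+2) = 2 × 0.431^1 × 0.569^1 = 0.490478
P(M+4) = 0.569^2 = 0.323761
The M+2 peak is largest (0.490478); scaling to 100 gives 37.9 : 100.0 : 66.0.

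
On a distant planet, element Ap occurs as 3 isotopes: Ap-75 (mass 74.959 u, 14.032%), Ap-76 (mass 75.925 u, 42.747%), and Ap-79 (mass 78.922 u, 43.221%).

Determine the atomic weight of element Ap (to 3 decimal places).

Weight each isotope mass by its fractional abundance: 0.14032 × 74.959 + 0.42747 × 75.925 + 0.43221 × 78.922
= 10.5182 + 32.4557 + 34.1109 = 77.0848 u

77.085 u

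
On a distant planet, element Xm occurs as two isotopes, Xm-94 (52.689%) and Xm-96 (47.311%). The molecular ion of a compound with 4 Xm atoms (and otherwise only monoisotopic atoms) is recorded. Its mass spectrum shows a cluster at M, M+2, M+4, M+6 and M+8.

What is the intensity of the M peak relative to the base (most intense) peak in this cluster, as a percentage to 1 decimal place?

Term probabilities: M 0.0771, M+2 0.2768, M+4 0.3728, M+6 0.2232, M+8 0.0501. Base peak = M+4.
P(M+4) = C(4,2) × 0.52689^2 × 0.47311^2 = 6 × 0.27761307 × 0.22383307 = 0.372834 (base)
P(M) = C(4,0) × 0.52689^4 × 0.47311^0 = 1 × 0.07706902 × 1.0000 = 0.077069
Relative intensity = 0.077069 / 0.372834 × 100 = 20.7

20.7%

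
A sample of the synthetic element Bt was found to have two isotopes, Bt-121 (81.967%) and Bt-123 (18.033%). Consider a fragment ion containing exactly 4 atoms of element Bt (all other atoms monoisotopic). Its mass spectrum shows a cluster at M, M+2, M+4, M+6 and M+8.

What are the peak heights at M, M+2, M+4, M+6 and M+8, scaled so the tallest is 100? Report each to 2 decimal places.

Each Bt atom is independently Bt-121 (p = 0.81967) or Bt-123 (q = 0.18033); the cluster is the binomial expansion (p + q)^4.
P(M) = 0.81967^4 = 0.451394
P(M+2) = 4 × 0.81967^3 × 0.18033^1 = 0.397233
P(M+4) = 6 × 0.81967^2 × 0.18033^2 = 0.131089
P(M+6) = 4 × 0.81967^1 × 0.18033^3 = 0.019227
P(M+8) = 0.18033^4 = 0.001057
The M peak is largest (0.451394); scaling to 100 gives 100.00 : 88.00 : 29.04 : 4.26 : 0.23.

100.00 : 88.00 : 29.04 : 4.26 : 0.23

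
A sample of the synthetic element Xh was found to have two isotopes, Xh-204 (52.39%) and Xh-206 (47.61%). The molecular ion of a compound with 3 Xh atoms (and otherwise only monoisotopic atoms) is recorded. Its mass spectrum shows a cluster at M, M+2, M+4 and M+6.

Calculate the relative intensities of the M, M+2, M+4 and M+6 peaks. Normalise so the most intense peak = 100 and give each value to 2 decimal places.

Expanding (0.5239 + 0.4761)^3:
P(M) = 0.5239^3 = 0.143795
P(M+2) = 3 × 0.5239^2 × 0.4761^1 = 0.392027
P(M+4) = 3 × 0.5239^1 × 0.4761^2 = 0.356259
P(M+6) = 0.4761^3 = 0.107918
The M+2 peak is largest (0.392027); scaling to 100 gives 36.68 : 100.00 : 90.88 : 27.53.

36.68 : 100.00 : 90.88 : 27.53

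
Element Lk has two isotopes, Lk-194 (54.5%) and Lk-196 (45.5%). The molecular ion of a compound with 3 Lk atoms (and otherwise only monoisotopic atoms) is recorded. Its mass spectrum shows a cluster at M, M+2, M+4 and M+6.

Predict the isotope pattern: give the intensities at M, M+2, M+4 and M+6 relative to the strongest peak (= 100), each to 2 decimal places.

39.93 : 100.00 : 83.49 : 23.23

Expanding (0.545 + 0.455)^3:
P(M) = 0.545^3 = 0.161879
P(M+2) = 3 × 0.545^2 × 0.455^1 = 0.405439
P(M+4) = 3 × 0.545^1 × 0.455^2 = 0.338486
P(M+6) = 0.455^3 = 0.094196
The M+2 peak is largest (0.405439); scaling to 100 gives 39.93 : 100.00 : 83.49 : 23.23.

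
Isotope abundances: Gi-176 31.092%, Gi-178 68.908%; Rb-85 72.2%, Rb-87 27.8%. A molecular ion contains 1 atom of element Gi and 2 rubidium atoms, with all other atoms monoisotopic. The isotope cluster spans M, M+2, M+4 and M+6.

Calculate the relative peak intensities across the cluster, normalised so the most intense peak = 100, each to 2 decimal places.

33.49 : 100.00 : 62.11 : 11.00

Element Gi pattern (n=1): 0.31092 : 0.68908
Rubidium pattern (n=2): 0.521284 : 0.401432 : 0.077284
Convolve the two distributions (both contribute in 2-u steps):
  M: 0.31092×0.521284 = 0.162078
  M+2: 0.31092×0.401432 + 0.68908×0.521284 = 0.484020
  M+4: 0.31092×0.077284 + 0.68908×0.401432 = 0.300648
  M+6: 0.68908×0.077284 = 0.053255
Scale to base peak (0.484020) = 100: 33.49 : 100.00 : 62.11 : 11.00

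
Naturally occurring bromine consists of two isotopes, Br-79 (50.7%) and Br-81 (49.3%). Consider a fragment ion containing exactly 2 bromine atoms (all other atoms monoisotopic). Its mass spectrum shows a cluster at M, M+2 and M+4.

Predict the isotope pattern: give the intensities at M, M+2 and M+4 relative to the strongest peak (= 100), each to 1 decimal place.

Each Br atom is independently Br-79 (p = 0.507) or Br-81 (q = 0.493); the cluster is the binomial expansion (p + q)^2.
P(M) = 0.507^2 = 0.257049
P(M+2) = 2 × 0.507^1 × 0.493^1 = 0.499902
P(M+4) = 0.493^2 = 0.243049
The M+2 peak is largest (0.499902); scaling to 100 gives 51.4 : 100.0 : 48.6.

51.4 : 100.0 : 48.6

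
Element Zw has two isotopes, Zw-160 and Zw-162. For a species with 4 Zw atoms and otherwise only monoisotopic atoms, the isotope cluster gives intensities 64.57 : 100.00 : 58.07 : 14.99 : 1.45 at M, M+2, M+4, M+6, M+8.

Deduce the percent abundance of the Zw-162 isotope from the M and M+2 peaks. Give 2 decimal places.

Let p = fractional abundance of Zw-160. I(M+2)/I(M) = [C(4,1)·p^3·(1−p)] / p^4 = 4·(1−p)/p = 100.00/64.57 = 1.5487
(1−p)/p = 1.5487/4 = 0.3872  ⇒  p = 1/(1 + 0.3872) = 0.7209
Zw-160: 72.09%, Zw-162: 27.91%.

27.91%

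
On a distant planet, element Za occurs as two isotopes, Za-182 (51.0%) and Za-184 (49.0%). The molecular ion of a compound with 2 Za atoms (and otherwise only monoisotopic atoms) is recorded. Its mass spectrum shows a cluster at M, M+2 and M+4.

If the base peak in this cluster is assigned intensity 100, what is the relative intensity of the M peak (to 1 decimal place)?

(0.510 + 0.490)^2 gives M 0.2601, M+2 0.4998, M+4 0.2401; the largest is M+2.
P(M+2) = C(2,1) × 0.510^1 × 0.490^1 = 2 × 0.5100 × 0.4900 = 0.499800 (base)
P(M) = C(2,0) × 0.510^2 × 0.490^0 = 1 × 0.2601 × 1.0000 = 0.260100
Relative intensity = 0.260100 / 0.499800 × 100 = 52.0

52.0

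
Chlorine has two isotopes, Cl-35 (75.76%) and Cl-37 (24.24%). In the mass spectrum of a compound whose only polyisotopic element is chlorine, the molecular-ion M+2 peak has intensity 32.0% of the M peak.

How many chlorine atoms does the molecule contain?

With n Cl atoms, P(M+2)/P(M) = C(n,1)·p^(n−1)q / p^n = n·q/p = n · 0.2424/0.7576.
n = 0.320 × 0.7576/0.2424 = 1.00 ≈ 1

1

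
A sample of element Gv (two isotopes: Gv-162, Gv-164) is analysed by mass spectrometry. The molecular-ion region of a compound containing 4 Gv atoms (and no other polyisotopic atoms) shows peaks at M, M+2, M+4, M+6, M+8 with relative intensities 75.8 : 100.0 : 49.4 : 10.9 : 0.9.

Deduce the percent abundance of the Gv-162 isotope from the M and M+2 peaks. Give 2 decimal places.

75.20%

Let p = fractional abundance of Gv-162. I(M+2)/I(M) = [C(4,1)·p^3·(1−p)] / p^4 = 4·(1−p)/p = 100.0/75.8 = 1.3193
(1−p)/p = 1.3193/4 = 0.3298  ⇒  p = 1/(1 + 0.3298) = 0.7520
Gv-162: 75.20%, Gv-164: 24.80%.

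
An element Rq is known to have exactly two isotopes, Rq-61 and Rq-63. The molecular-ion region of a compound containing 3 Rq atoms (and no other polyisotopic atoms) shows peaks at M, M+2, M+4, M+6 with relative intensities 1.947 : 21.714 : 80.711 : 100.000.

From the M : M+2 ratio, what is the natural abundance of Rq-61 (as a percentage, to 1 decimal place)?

21.2%

Let p = fractional abundance of Rq-61. I(M+2)/I(M) = [C(3,1)·p^2·(1−p)] / p^3 = 3·(1−p)/p = 21.714/1.947 = 11.1525
(1−p)/p = 11.1525/3 = 3.7175  ⇒  p = 1/(1 + 3.7175) = 0.2120
Rq-61: 21.2%, Rq-63: 78.8%.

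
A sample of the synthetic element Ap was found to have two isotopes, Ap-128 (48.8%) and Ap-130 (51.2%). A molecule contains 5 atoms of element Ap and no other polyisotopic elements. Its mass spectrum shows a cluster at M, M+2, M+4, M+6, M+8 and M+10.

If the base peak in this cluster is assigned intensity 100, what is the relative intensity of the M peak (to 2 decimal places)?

Term probabilities: M 0.0277, M+2 0.1452, M+4 0.3046, M+6 0.3196, M+8 0.1677, M+10 0.0352. Base peak = M+6.
P(M+6) = C(5,3) × 0.488^2 × 0.512^3 = 10 × 0.238144 × 0.13421773 = 0.319631 (base)
P(M) = C(5,0) × 0.488^5 × 0.512^0 = 1 × 0.02767573 × 1.0000 = 0.027676
Relative intensity = 0.027676 / 0.319631 × 100 = 8.66

8.66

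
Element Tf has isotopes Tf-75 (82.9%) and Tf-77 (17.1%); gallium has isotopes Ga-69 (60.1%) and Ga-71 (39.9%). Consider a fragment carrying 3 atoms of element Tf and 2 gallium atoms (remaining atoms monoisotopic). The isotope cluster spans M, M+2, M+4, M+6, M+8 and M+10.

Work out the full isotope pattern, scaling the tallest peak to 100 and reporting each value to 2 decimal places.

Element Tf pattern (n=3): 0.56972279 : 0.35255463 : 0.07272237 : 0.00500021
Gallium pattern (n=2): 0.361201 : 0.479598 : 0.159201
Convolve the two distributions (both contribute in 2-u steps):
  M: 0.56972279×0.361201 = 0.205784
  M+2: 0.56972279×0.479598 + 0.35255463×0.361201 = 0.400581
  M+4: 0.56972279×0.159201 + 0.35255463×0.479598 + 0.07272237×0.361201 = 0.286052
  M+6: 0.35255463×0.159201 + 0.07272237×0.479598 + 0.00500021×0.361201 = 0.092811
  M+8: 0.07272237×0.159201 + 0.00500021×0.479598 = 0.013976
  M+10: 0.00500021×0.159201 = 0.000796
Scale to base peak (0.400581) = 100: 51.37 : 100.00 : 71.41 : 23.17 : 3.49 : 0.20

51.37 : 100.00 : 71.41 : 23.17 : 3.49 : 0.20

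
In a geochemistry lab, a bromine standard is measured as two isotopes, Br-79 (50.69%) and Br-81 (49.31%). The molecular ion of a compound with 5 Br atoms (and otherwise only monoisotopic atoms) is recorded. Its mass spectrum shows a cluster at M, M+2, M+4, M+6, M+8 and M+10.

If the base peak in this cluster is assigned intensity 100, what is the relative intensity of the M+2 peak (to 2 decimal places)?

(0.5069 + 0.4931)^5 gives M 0.0335, M+2 0.1628, M+4 0.3167, M+6 0.3081, M+8 0.1498, M+10 0.0292; the largest is M+4.
P(M+4) = C(5,2) × 0.5069^3 × 0.4931^2 = 10 × 0.13024674 × 0.24314761 = 0.316692 (base)
P(M+2) = C(5,1) × 0.5069^4 × 0.4931^1 = 5 × 0.06602207 × 0.4931 = 0.162777
Relative intensity = 0.162777 / 0.316692 × 100 = 51.40

51.40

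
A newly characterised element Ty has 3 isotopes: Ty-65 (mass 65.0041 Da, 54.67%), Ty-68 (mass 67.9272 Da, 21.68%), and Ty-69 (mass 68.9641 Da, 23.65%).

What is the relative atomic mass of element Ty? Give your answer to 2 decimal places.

66.57 Da

Ar = Σ fᵢ·mᵢ = 0.5467 × 65.0041 + 0.2168 × 67.9272 + 0.2365 × 68.9641
= 35.53774 + 14.72662 + 16.31001 = 66.57437 Da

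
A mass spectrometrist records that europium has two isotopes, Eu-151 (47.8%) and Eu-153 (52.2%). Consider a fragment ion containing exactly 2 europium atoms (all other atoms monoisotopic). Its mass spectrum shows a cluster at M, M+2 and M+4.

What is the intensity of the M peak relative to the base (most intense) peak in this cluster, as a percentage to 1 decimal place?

(0.478 + 0.522)^2 gives M 0.2285, M+2 0.4990, M+4 0.2725; the largest is M+2.
P(M+2) = C(2,1) × 0.478^1 × 0.522^1 = 2 × 0.4780 × 0.5220 = 0.499032 (base)
P(M) = C(2,0) × 0.478^2 × 0.522^0 = 1 × 0.228484 × 1.0000 = 0.228484
Relative intensity = 0.228484 / 0.499032 × 100 = 45.8

45.8%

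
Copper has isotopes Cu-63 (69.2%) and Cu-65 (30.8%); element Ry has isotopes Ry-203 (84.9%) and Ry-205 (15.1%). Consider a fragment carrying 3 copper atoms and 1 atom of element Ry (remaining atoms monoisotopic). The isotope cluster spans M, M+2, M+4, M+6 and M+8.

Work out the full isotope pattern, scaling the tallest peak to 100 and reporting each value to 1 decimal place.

Copper pattern (n=3): 0.33137389 : 0.44247034 : 0.19693766 : 0.02921811
Element Ry pattern (n=1): 0.8490 : 0.1510
Convolve the two distributions (both contribute in 2-u steps):
  M: 0.33137389×0.8490 = 0.281336
  M+2: 0.33137389×0.1510 + 0.44247034×0.8490 = 0.425695
  M+4: 0.44247034×0.1510 + 0.19693766×0.8490 = 0.234013
  M+6: 0.19693766×0.1510 + 0.02921811×0.8490 = 0.054544
  M+8: 0.02921811×0.1510 = 0.004412
Scale to base peak (0.425695) = 100: 66.1 : 100.0 : 55.0 : 12.8 : 1.0

66.1 : 100.0 : 55.0 : 12.8 : 1.0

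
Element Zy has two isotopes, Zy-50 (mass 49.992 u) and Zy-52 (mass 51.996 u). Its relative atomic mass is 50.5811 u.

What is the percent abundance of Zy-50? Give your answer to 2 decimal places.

Writing the weighted mean with unknown fraction x of Zy-50:
49.992·x + 51.996·(1 − x) = 50.5811
(49.992 − 51.996)·x = 50.5811 − 51.996
x = -1.4149 / -2.004 = 0.70604 → 70.60% Zy-50, 29.40% Zy-52.

70.60%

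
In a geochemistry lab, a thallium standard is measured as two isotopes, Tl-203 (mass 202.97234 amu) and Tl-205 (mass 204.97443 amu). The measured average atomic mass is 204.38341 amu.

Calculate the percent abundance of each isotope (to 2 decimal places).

Let x be the fractional abundance of Tl-203; then Tl-205 has abundance 1 − x.
202.97234·x + 204.97443·(1 − x) = 204.38341
(202.97234 − 204.97443)·x = 204.38341 − 204.97443
x = -0.59102 / -2.00209 = 0.29520 → 29.52% Tl-203, 70.48% Tl-205.

Tl-203: 29.52%, Tl-205: 70.48%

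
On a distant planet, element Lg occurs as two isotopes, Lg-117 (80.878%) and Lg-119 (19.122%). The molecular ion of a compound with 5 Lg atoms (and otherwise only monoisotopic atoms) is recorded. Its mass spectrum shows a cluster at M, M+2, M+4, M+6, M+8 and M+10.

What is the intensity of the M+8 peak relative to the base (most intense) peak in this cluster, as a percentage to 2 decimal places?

1.32%

Term probabilities: M 0.3461, M+2 0.4091, M+4 0.1934, M+6 0.0457, M+8 0.0054, M+10 0.0003. Base peak = M+2.
P(M+2) = C(5,1) × 0.80878^4 × 0.19122^1 = 5 × 0.42787963 × 0.19122 = 0.409096 (base)
P(M+8) = C(5,4) × 0.80878^1 × 0.19122^4 = 5 × 0.80878 × 0.00133701 = 0.005407
Relative intensity = 0.005407 / 0.409096 × 100 = 1.32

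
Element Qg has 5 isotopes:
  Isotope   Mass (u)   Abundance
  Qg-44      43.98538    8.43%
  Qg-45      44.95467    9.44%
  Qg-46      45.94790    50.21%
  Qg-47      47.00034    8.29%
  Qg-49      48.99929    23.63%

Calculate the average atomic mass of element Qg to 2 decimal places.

46.50 u

Ar = Σ fᵢ·mᵢ = 0.0843 × 43.98538 + 0.0944 × 44.95467 + 0.5021 × 45.94790 + 0.0829 × 47.00034 + 0.2363 × 48.99929
= 3.707968 + 4.243721 + 23.070441 + 3.896328 + 11.578532 = 46.496990 u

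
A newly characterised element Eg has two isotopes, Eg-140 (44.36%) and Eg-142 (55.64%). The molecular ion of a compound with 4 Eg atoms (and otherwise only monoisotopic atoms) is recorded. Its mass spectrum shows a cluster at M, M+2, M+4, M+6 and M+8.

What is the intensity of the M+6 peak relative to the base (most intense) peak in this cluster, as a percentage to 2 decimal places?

Binomial terms of (0.4436 + 0.5564)^4: M 0.0387, M+2 0.1943, M+4 0.3655, M+6 0.3056, M+8 0.0958 → M+4 is the base peak.
P(M+4) = C(4,2) × 0.4436^2 × 0.5564^2 = 6 × 0.19678096 × 0.30958096 = 0.365518 (base)
P(M+6) = C(4,3) × 0.4436^1 × 0.5564^3 = 4 × 0.4436 × 0.17225085 = 0.305642
Relative intensity = 0.305642 / 0.365518 × 100 = 83.62

83.62%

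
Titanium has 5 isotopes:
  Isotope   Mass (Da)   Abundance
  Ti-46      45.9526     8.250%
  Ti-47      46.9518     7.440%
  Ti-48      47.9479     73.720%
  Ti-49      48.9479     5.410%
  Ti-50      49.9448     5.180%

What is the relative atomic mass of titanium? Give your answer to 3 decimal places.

47.867 Da

Ar = Σ fᵢ·mᵢ = 0.08250 × 45.9526 + 0.07440 × 46.9518 + 0.73720 × 47.9479 + 0.05410 × 48.9479 + 0.05180 × 49.9448
= 3.79109 + 3.49321 + 35.34719 + 2.64808 + 2.58714 = 47.86671 Da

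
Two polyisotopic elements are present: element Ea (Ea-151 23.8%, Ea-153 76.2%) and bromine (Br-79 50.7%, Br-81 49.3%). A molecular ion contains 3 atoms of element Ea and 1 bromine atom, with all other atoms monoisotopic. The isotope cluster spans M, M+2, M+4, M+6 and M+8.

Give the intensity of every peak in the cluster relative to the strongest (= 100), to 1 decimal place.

Element Ea pattern (n=3): 0.01348127 : 0.12948818 : 0.41457982 : 0.44245073
Bromine pattern (n=1): 0.5070 : 0.4930
Convolve the two distributions (both contribute in 2-u steps):
  M: 0.01348127×0.5070 = 0.006835
  M+2: 0.01348127×0.4930 + 0.12948818×0.5070 = 0.072297
  M+4: 0.12948818×0.4930 + 0.41457982×0.5070 = 0.274030
  M+6: 0.41457982×0.4930 + 0.44245073×0.5070 = 0.428710
  M+8: 0.44245073×0.4930 = 0.218128
Scale to base peak (0.428710) = 100: 1.6 : 16.9 : 63.9 : 100.0 : 50.9

1.6 : 16.9 : 63.9 : 100.0 : 50.9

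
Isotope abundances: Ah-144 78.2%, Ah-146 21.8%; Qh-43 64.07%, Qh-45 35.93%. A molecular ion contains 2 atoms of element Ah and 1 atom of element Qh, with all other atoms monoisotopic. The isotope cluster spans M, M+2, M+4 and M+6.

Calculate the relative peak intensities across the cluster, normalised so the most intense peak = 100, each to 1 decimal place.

89.4 : 100.0 : 34.9 : 3.9

Element Ah pattern (n=2): 0.611524 : 0.340952 : 0.047524
Element Qh pattern (n=1): 0.6407 : 0.3593
Convolve the two distributions (both contribute in 2-u steps):
  M: 0.611524×0.6407 = 0.391803
  M+2: 0.611524×0.3593 + 0.340952×0.6407 = 0.438169
  M+4: 0.340952×0.3593 + 0.047524×0.6407 = 0.152953
  M+6: 0.047524×0.3593 = 0.017075
Scale to base peak (0.438169) = 100: 89.4 : 100.0 : 34.9 : 3.9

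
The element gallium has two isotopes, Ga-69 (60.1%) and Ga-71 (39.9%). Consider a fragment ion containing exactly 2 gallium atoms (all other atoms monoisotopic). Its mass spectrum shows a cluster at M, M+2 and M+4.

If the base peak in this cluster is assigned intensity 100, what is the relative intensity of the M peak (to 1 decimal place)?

(0.601 + 0.399)^2 gives M 0.3612, M+2 0.4796, M+4 0.1592; the largest is M+2.
P(M+2) = C(2,1) × 0.601^1 × 0.399^1 = 2 × 0.6010 × 0.3990 = 0.479598 (base)
P(M) = C(2,0) × 0.601^2 × 0.399^0 = 1 × 0.361201 × 1.0000 = 0.361201
Relative intensity = 0.361201 / 0.479598 × 100 = 75.3

75.3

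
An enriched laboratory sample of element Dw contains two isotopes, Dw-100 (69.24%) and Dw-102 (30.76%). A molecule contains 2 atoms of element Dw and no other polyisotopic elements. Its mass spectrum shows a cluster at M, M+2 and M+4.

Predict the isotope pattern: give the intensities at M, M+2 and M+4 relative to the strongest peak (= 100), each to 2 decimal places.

Each Dw atom is independently Dw-100 (p = 0.6924) or Dw-102 (q = 0.3076); the cluster is the binomial expansion (p + q)^2.
P(M) = 0.6924^2 = 0.479418
P(M+2) = 2 × 0.6924^1 × 0.3076^1 = 0.425964
P(M+4) = 0.3076^2 = 0.094618
The M peak is largest (0.479418); scaling to 100 gives 100.00 : 88.85 : 19.74.

100.00 : 88.85 : 19.74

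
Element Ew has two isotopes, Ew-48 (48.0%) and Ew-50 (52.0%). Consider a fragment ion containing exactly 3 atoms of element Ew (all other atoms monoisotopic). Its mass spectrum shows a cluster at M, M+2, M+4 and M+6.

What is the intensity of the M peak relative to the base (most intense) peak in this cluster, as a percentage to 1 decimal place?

28.4%

Term probabilities: M 0.1106, M+2 0.3594, M+4 0.3894, M+6 0.1406. Base peak = M+4.
P(M+4) = C(3,2) × 0.480^1 × 0.520^2 = 3 × 0.4800 × 0.2704 = 0.389376 (base)
P(M) = C(3,0) × 0.480^3 × 0.520^0 = 1 × 0.110592 × 1.0000 = 0.110592
Relative intensity = 0.110592 / 0.389376 × 100 = 28.4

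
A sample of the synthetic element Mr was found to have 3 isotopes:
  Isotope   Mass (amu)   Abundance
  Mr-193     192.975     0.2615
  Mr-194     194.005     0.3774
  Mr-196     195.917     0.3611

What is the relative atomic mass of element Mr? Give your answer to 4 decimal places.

Average mass = Σ (abundance × isotope mass) = 0.2615 × 192.975 + 0.3774 × 194.005 + 0.3611 × 195.917
= 50.46296 + 73.21749 + 70.74563 = 194.42608 amu

194.4261 amu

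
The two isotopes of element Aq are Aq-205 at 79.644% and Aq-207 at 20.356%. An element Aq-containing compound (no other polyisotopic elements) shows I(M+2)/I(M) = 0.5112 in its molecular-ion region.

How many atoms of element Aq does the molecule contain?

With n Aq atoms, P(M+2)/P(M) = C(n,1)·p^(n−1)q / p^n = n·q/p = n · 0.20356/0.79644.
n = 0.5112 × 0.79644/0.20356 = 2.00 ≈ 2

2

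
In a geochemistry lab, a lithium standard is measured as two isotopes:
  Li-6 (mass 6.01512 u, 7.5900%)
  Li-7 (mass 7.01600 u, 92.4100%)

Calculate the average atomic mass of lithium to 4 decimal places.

The abundance-weighted mean is 0.075900 × 6.01512 + 0.924100 × 7.01600
= 0.456548 + 6.483486 = 6.940034 u

6.9400 u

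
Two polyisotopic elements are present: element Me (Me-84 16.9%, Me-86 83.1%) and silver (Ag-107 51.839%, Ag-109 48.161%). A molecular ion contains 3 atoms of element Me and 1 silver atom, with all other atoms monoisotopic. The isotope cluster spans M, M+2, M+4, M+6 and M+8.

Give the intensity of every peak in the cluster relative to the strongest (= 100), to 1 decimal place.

Element Me pattern (n=3): 0.00482681 : 0.07120257 : 0.35011443 : 0.57385619
Silver pattern (n=1): 0.51839 : 0.48161
Convolve the two distributions (both contribute in 2-u steps):
  M: 0.00482681×0.51839 = 0.002502
  M+2: 0.00482681×0.48161 + 0.07120257×0.51839 = 0.039235
  M+4: 0.07120257×0.48161 + 0.35011443×0.51839 = 0.215788
  M+6: 0.35011443×0.48161 + 0.57385619×0.51839 = 0.466100
  M+8: 0.57385619×0.48161 = 0.276375
Scale to base peak (0.466100) = 100: 0.5 : 8.4 : 46.3 : 100.0 : 59.3

0.5 : 8.4 : 46.3 : 100.0 : 59.3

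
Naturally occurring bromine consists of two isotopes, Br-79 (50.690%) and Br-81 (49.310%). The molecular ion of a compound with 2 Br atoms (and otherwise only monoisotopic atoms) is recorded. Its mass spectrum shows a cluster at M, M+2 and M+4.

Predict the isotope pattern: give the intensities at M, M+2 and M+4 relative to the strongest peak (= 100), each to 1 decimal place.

The 2 Br atoms are independent, so intensities follow the terms of (0.50690 + 0.49310)^2.
P(M) = 0.50690^2 = 0.256948
P(M+2) = 2 × 0.50690^1 × 0.49310^1 = 0.499905
P(M+4) = 0.49310^2 = 0.243148
The M+2 peak is largest (0.499905); scaling to 100 gives 51.4 : 100.0 : 48.6.

51.4 : 100.0 : 48.6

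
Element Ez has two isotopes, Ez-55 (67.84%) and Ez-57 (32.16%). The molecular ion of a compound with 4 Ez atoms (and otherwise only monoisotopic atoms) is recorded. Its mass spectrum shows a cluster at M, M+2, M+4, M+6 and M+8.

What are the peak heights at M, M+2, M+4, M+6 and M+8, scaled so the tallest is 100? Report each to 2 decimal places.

52.74 : 100.00 : 71.11 : 22.47 : 2.66

The 4 Ez atoms are independent, so intensities follow the terms of (0.6784 + 0.3216)^4.
P(M) = 0.6784^4 = 0.211808
P(M+2) = 4 × 0.6784^3 × 0.3216^1 = 0.401637
P(M+4) = 6 × 0.6784^2 × 0.3216^2 = 0.285598
P(M+6) = 4 × 0.6784^1 × 0.3216^3 = 0.090260
P(M+8) = 0.3216^4 = 0.010697
The M+2 peak is largest (0.401637); scaling to 100 gives 52.74 : 100.00 : 71.11 : 22.47 : 2.66.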